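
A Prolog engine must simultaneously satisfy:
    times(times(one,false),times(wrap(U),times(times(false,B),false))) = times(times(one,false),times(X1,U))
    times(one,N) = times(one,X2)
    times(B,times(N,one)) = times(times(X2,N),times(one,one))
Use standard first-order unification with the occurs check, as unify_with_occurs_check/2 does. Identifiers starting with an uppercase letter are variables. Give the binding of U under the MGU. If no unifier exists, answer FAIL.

Decompose times/2: times(one,false) = times(one,false),  times(wrap(U),times(times(false,B),false)) = times(X1,U).
Delete trivial equation times(one,false) = times(one,false).
Decompose times/2: wrap(U) = X1,  times(times(false,B),false) = U.
Bind X1 := wrap(U); no other remaining equation mentions X1.
Bind U := times(times(false,B),false); no other remaining equation mentions U. Substituting into the earlier binding gives X1 := wrap(times(times(false,B),false)).
Decompose times/2: one = one,  N = X2.
Delete trivial equation one = one.
Bind N := X2; substituting into the remaining equation gives: times(B,times(X2,one)) = times(times(X2,X2),times(one,one)).
Decompose times/2: B = times(X2,X2),  times(X2,one) = times(one,one).
Bind B := times(X2,X2); no other remaining equation mentions B. Substituting into the earlier bindings gives X1 := wrap(times(times(false,times(X2,X2)),false)), U := times(times(false,times(X2,X2)),false).
Decompose times/2: X2 = one,  one = one.
Bind X2 := one; no other remaining equation mentions X2. Substituting into the earlier bindings gives X1 := wrap(times(times(false,times(one,one)),false)), U := times(times(false,times(one,one)),false), N := one, B := times(one,one).
Delete trivial equation one = one.
MGU = { X1 -> wrap(times(times(false,times(one,one)),false)), U -> times(times(false,times(one,one)),false), N -> one, B -> times(one,one), X2 -> one }, so U -> times(times(false,times(one,one)),false).

times(times(false,times(one,one)),false)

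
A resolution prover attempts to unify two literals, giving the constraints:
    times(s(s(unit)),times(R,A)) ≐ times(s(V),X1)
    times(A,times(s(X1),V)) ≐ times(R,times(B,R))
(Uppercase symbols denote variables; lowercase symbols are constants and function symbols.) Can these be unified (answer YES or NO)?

YES

Decompose times/2: s(s(unit)) ≐ s(V),  times(R,A) ≐ X1.
Decompose s/1: s(unit) ≐ V.
Bind V := s(unit); substituting into the one remaining equation that mentions V gives: times(A,times(s(X1),s(unit))) ≐ times(R,times(B,R)).
Bind X1 := times(R,A); substituting into the remaining equation gives: times(A,times(s(times(R,A)),s(unit))) ≐ times(R,times(B,R)).
Decompose times/2: A ≐ R,  times(s(times(R,A)),s(unit)) ≐ times(B,R).
Bind A := R; substituting into the remaining equation gives: times(s(times(R,R)),s(unit)) ≐ times(B,R). Substituting into the earlier binding gives X1 := times(R,R).
Decompose times/2: s(times(R,R)) ≐ B,  s(unit) ≐ R.
Bind B := s(times(R,R)); no other remaining equation mentions B.
Bind R := s(unit). Substituting into the earlier bindings gives X1 := times(s(unit),s(unit)), A := s(unit), B := s(times(s(unit),s(unit))).
No equations remain and no clash or occurs-check failure arose, so a unifier exists.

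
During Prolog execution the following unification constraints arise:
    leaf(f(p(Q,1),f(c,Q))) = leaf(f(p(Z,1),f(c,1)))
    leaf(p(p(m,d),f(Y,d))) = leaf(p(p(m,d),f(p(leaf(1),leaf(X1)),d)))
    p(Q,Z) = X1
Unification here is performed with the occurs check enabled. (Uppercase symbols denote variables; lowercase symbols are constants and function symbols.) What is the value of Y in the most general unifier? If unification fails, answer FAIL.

p(leaf(1),leaf(p(1,1)))

Decompose leaf/1: f(p(Q,1),f(c,Q)) = f(p(Z,1),f(c,1)).
Decompose f/2: p(Q,1) = p(Z,1),  f(c,Q) = f(c,1).
Decompose p/2: Q = Z,  1 = 1.
Bind Q := Z; substituting into the 2 remaining equations that mention Q gives: f(c,Z) = f(c,1),  p(Z,Z) = X1.
Delete trivial equation 1 = 1.
Decompose f/2: c = c,  Z = 1.
Delete trivial equation c = c.
Bind Z := 1; substituting into the one remaining equation that mentions Z gives: p(1,1) = X1. Substituting into the earlier binding gives Q := 1.
Decompose leaf/1: p(p(m,d),f(Y,d)) = p(p(m,d),f(p(leaf(1),leaf(X1)),d)).
Decompose p/2: p(m,d) = p(m,d),  f(Y,d) = f(p(leaf(1),leaf(X1)),d).
Delete trivial equation p(m,d) = p(m,d).
Decompose f/2: Y = p(leaf(1),leaf(X1)),  d = d.
Bind Y := p(leaf(1),leaf(X1)); no other remaining equation mentions Y.
Delete trivial equation d = d.
Bind X1 := p(1,1). Substituting into the earlier binding gives Y := p(leaf(1),leaf(p(1,1))).
MGU = { Q ↦ 1, Z ↦ 1, Y ↦ p(leaf(1),leaf(p(1,1))), X1 ↦ p(1,1) }, so Y ↦ p(leaf(1),leaf(p(1,1))).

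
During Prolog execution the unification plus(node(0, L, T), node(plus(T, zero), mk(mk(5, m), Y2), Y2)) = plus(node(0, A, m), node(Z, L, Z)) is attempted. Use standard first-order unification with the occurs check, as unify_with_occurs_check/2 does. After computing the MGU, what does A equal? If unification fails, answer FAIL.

Decompose plus/2: node(0, L, T) = node(0, A, m),  node(plus(T, zero), mk(mk(5, m), Y2), Y2) = node(Z, L, Z).
Decompose node/3: 0 = 0,  L = A,  T = m.
Delete trivial equation 0 = 0.
Bind L := A; substituting into the one remaining equation that mentions L gives: node(plus(T, zero), mk(mk(5, m), Y2), Y2) = node(Z, A, Z).
Bind T := m; substituting into the remaining equation gives: node(plus(m, zero), mk(mk(5, m), Y2), Y2) = node(Z, A, Z).
Decompose node/3: plus(m, zero) = Z,  mk(mk(5, m), Y2) = A,  Y2 = Z.
Bind Z := plus(m, zero); substituting into the one remaining equation that mentions Z gives: Y2 = plus(m, zero).
Bind A := mk(mk(5, m), Y2); no other remaining equation mentions A. Substituting into the earlier binding gives L := mk(mk(5, m), Y2).
Bind Y2 := plus(m, zero). Substituting into the earlier bindings gives L := mk(mk(5, m), plus(m, zero)), A := mk(mk(5, m), plus(m, zero)).
MGU = { L -> mk(mk(5, m), plus(m, zero)), T -> m, Z -> plus(m, zero), A -> mk(mk(5, m), plus(m, zero)), Y2 -> plus(m, zero) }, so A -> mk(mk(5, m), plus(m, zero)).

mk(mk(5, m), plus(m, zero))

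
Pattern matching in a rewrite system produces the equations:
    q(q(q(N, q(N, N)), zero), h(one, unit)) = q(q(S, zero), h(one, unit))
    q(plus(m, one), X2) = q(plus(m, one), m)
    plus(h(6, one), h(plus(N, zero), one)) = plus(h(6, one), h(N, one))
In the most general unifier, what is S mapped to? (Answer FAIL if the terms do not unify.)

FAIL

Decompose q/2: q(q(N, q(N, N)), zero) = q(S, zero),  h(one, unit) = h(one, unit).
Decompose q/2: q(N, q(N, N)) = S,  zero = zero.
Bind S := q(N, q(N, N)); no other remaining equation mentions S.
Delete trivial equation zero = zero.
Delete trivial equation h(one, unit) = h(one, unit).
Decompose q/2: plus(m, one) = plus(m, one),  X2 = m.
Delete trivial equation plus(m, one) = plus(m, one).
Bind X2 := m; no other remaining equation mentions X2.
Decompose plus/2: h(6, one) = h(6, one),  h(plus(N, zero), one) = h(N, one).
Delete trivial equation h(6, one) = h(6, one).
Decompose h/2: plus(N, zero) = N,  one = one.
Occurs check fails: N occurs in plus(N, zero); the equation N = plus(N, zero) has no finite solution.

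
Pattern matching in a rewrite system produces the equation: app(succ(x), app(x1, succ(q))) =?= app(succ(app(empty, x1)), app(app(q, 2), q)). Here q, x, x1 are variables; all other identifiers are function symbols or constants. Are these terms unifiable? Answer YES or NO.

Decompose app/2: succ(x) =?= succ(app(empty, x1)),  app(x1, succ(q)) =?= app(app(q, 2), q).
Decompose succ/1: x =?= app(empty, x1).
Bind x := app(empty, x1); no other remaining equation mentions x.
Decompose app/2: x1 =?= app(q, 2),  succ(q) =?= q.
Bind x1 := app(q, 2); no other remaining equation mentions x1. Substituting into the earlier binding gives x := app(empty, app(q, 2)).
Occurs check fails: q occurs in succ(q); the equation q =?= succ(q) has no finite solution.

NO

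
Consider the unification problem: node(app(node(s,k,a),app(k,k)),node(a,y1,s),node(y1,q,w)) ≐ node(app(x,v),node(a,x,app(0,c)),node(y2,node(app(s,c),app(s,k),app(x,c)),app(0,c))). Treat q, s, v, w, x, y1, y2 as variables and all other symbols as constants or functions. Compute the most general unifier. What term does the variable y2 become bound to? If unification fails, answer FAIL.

node(app(0,c),k,a)

Decompose node/3: app(node(s,k,a),app(k,k)) ≐ app(x,v),  node(a,y1,s) ≐ node(a,x,app(0,c)),  node(y1,q,w) ≐ node(y2,node(app(s,c),app(s,k),app(x,c)),app(0,c)).
Decompose app/2: node(s,k,a) ≐ x,  app(k,k) ≐ v.
Bind x := node(s,k,a); substituting into the 2 remaining equations that mention x gives: node(a,y1,s) ≐ node(a,node(s,k,a),app(0,c)),  node(y1,q,w) ≐ node(y2,node(app(s,c),app(s,k),app(node(s,k,a),c)),app(0,c)).
Bind v := app(k,k); no other remaining equation mentions v.
Decompose node/3: a ≐ a,  y1 ≐ node(s,k,a),  s ≐ app(0,c).
Delete trivial equation a ≐ a.
Bind y1 := node(s,k,a); substituting into the one remaining equation that mentions y1 gives: node(node(s,k,a),q,w) ≐ node(y2,node(app(s,c),app(s,k),app(node(s,k,a),c)),app(0,c)).
Bind s := app(0,c); substituting into the remaining equation gives: node(node(app(0,c),k,a),q,w) ≐ node(y2,node(app(app(0,c),c),app(app(0,c),k),app(node(app(0,c),k,a),c)),app(0,c)). Substituting into the earlier bindings gives x := node(app(0,c),k,a), y1 := node(app(0,c),k,a).
Decompose node/3: node(app(0,c),k,a) ≐ y2,  q ≐ node(app(app(0,c),c),app(app(0,c),k),app(node(app(0,c),k,a),c)),  w ≐ app(0,c).
Bind y2 := node(app(0,c),k,a); no other remaining equation mentions y2.
Bind q := node(app(app(0,c),c),app(app(0,c),k),app(node(app(0,c),k,a),c)); no other remaining equation mentions q.
Bind w := app(0,c).
MGU = { x ↦ node(app(0,c),k,a), v ↦ app(k,k), y1 ↦ node(app(0,c),k,a), s ↦ app(0,c), y2 ↦ node(app(0,c),k,a), q ↦ node(app(app(0,c),c),app(app(0,c),k),app(node(app(0,c),k,a),c)), w ↦ app(0,c) }, so y2 ↦ node(app(0,c),k,a).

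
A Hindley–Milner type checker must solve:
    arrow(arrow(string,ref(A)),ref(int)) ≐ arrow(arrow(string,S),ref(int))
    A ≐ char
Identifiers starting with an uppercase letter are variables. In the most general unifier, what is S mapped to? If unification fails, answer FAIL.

ref(char)

Decompose arrow/2: arrow(string,ref(A)) ≐ arrow(string,S),  ref(int) ≐ ref(int).
Decompose arrow/2: string ≐ string,  ref(A) ≐ S.
Delete trivial equation string ≐ string.
Bind S := ref(A); no other remaining equation mentions S.
Delete trivial equation ref(int) ≐ ref(int).
Bind A := char. Substituting into the earlier binding gives S := ref(char).
MGU = { S := ref(char), A := char }, so S := ref(char).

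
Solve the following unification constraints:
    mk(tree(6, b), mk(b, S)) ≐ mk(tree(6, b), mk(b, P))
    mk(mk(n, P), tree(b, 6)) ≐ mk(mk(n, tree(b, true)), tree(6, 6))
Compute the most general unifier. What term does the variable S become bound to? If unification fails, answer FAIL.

Decompose mk/2: tree(6, b) ≐ tree(6, b),  mk(b, S) ≐ mk(b, P).
Delete trivial equation tree(6, b) ≐ tree(6, b).
Decompose mk/2: b ≐ b,  S ≐ P.
Delete trivial equation b ≐ b.
Bind S := P; no other remaining equation mentions S.
Decompose mk/2: mk(n, P) ≐ mk(n, tree(b, true)),  tree(b, 6) ≐ tree(6, 6).
Decompose mk/2: n ≐ n,  P ≐ tree(b, true).
Delete trivial equation n ≐ n.
Bind P := tree(b, true); no other remaining equation mentions P. Substituting into the earlier binding gives S := tree(b, true).
Decompose tree/2: b ≐ 6,  6 ≐ 6.
Clash: constants b and 6 differ; no unifier exists.

FAIL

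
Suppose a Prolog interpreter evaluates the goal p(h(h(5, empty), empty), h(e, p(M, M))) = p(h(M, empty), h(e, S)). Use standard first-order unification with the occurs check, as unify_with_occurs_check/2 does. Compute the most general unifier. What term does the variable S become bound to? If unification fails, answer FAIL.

p(h(5, empty), h(5, empty))

Decompose p/2: h(h(5, empty), empty) = h(M, empty),  h(e, p(M, M)) = h(e, S).
Decompose h/2: h(5, empty) = M,  empty = empty.
Bind M := h(5, empty); substituting into the one remaining equation that mentions M gives: h(e, p(h(5, empty), h(5, empty))) = h(e, S).
Delete trivial equation empty = empty.
Decompose h/2: e = e,  p(h(5, empty), h(5, empty)) = S.
Delete trivial equation e = e.
Bind S := p(h(5, empty), h(5, empty)).
MGU = { M -> h(5, empty), S -> p(h(5, empty), h(5, empty)) }, so S -> p(h(5, empty), h(5, empty)).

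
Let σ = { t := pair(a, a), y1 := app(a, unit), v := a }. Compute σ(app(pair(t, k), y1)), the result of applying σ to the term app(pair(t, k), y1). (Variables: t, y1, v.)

Replace each occurrence of t with pair(a, a).
Replace each occurrence of y1 with app(a, unit).
Result: app(pair(pair(a, a), k), app(a, unit)).

app(pair(pair(a, a), k), app(a, unit))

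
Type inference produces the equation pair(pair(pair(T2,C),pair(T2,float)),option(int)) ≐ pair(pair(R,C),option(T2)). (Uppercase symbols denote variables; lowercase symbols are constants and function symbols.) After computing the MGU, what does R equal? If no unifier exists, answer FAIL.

pair(int,pair(int,float))

Decompose pair/2: pair(pair(T2,C),pair(T2,float)) ≐ pair(R,C),  option(int) ≐ option(T2).
Decompose pair/2: pair(T2,C) ≐ R,  pair(T2,float) ≐ C.
Bind R := pair(T2,C); no other remaining equation mentions R.
Bind C := pair(T2,float); no other remaining equation mentions C. Substituting into the earlier binding gives R := pair(T2,pair(T2,float)).
Decompose option/1: int ≐ T2.
Bind T2 := int. Substituting into the earlier bindings gives R := pair(int,pair(int,float)), C := pair(int,float).
MGU = { R -> pair(int,pair(int,float)), C -> pair(int,float), T2 -> int }, so R -> pair(int,pair(int,float)).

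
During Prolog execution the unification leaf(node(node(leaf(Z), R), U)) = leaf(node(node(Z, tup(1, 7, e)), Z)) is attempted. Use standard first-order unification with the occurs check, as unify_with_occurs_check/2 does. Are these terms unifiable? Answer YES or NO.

Decompose leaf/1: node(node(leaf(Z), R), U) = node(node(Z, tup(1, 7, e)), Z).
Decompose node/2: node(leaf(Z), R) = node(Z, tup(1, 7, e)),  U = Z.
Decompose node/2: leaf(Z) = Z,  R = tup(1, 7, e).
Occurs check fails: Z occurs in leaf(Z); the equation Z = leaf(Z) has no finite solution.

NO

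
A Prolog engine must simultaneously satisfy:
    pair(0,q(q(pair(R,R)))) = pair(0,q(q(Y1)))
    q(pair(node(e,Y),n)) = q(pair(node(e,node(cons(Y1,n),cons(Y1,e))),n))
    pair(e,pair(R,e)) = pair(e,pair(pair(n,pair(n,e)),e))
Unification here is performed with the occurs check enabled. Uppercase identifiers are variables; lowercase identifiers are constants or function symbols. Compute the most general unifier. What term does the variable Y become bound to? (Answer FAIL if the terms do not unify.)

node(cons(pair(pair(n,pair(n,e)),pair(n,pair(n,e))),n),cons(pair(pair(n,pair(n,e)),pair(n,pair(n,e))),e))

Decompose pair/2: 0 = 0,  q(q(pair(R,R))) = q(q(Y1)).
Delete trivial equation 0 = 0.
Decompose q/1: q(pair(R,R)) = q(Y1).
Decompose q/1: pair(R,R) = Y1.
Bind Y1 := pair(R,R); substituting into the one remaining equation that mentions Y1 gives: q(pair(node(e,Y),n)) = q(pair(node(e,node(cons(pair(R,R),n),cons(pair(R,R),e))),n)).
Decompose q/1: pair(node(e,Y),n) = pair(node(e,node(cons(pair(R,R),n),cons(pair(R,R),e))),n).
Decompose pair/2: node(e,Y) = node(e,node(cons(pair(R,R),n),cons(pair(R,R),e))),  n = n.
Decompose node/2: e = e,  Y = node(cons(pair(R,R),n),cons(pair(R,R),e)).
Delete trivial equation e = e.
Bind Y := node(cons(pair(R,R),n),cons(pair(R,R),e)); no other remaining equation mentions Y.
Delete trivial equation n = n.
Decompose pair/2: e = e,  pair(R,e) = pair(pair(n,pair(n,e)),e).
Delete trivial equation e = e.
Decompose pair/2: R = pair(n,pair(n,e)),  e = e.
Bind R := pair(n,pair(n,e)); no other remaining equation mentions R. Substituting into the earlier bindings gives Y1 := pair(pair(n,pair(n,e)),pair(n,pair(n,e))), Y := node(cons(pair(pair(n,pair(n,e)),pair(n,pair(n,e))),n),cons(pair(pair(n,pair(n,e)),pair(n,pair(n,e))),e)).
Delete trivial equation e = e.
MGU = { Y1 -> pair(pair(n,pair(n,e)),pair(n,pair(n,e))), Y -> node(cons(pair(pair(n,pair(n,e)),pair(n,pair(n,e))),n),cons(pair(pair(n,pair(n,e)),pair(n,pair(n,e))),e)), R -> pair(n,pair(n,e)) }, so Y -> node(cons(pair(pair(n,pair(n,e)),pair(n,pair(n,e))),n),cons(pair(pair(n,pair(n,e)),pair(n,pair(n,e))),e)).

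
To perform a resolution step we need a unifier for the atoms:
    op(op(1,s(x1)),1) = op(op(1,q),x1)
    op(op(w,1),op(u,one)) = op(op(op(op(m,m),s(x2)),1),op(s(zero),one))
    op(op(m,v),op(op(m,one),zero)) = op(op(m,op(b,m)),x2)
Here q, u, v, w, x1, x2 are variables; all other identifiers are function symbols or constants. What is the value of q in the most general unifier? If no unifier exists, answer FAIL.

Decompose op/2: op(1,s(x1)) = op(1,q),  1 = x1.
Decompose op/2: 1 = 1,  s(x1) = q.
Delete trivial equation 1 = 1.
Bind q := s(x1); no other remaining equation mentions q.
Bind x1 := 1; no other remaining equation mentions x1. Substituting into the earlier binding gives q := s(1).
Decompose op/2: op(w,1) = op(op(op(m,m),s(x2)),1),  op(u,one) = op(s(zero),one).
Decompose op/2: w = op(op(m,m),s(x2)),  1 = 1.
Bind w := op(op(m,m),s(x2)); no other remaining equation mentions w.
Delete trivial equation 1 = 1.
Decompose op/2: u = s(zero),  one = one.
Bind u := s(zero); no other remaining equation mentions u.
Delete trivial equation one = one.
Decompose op/2: op(m,v) = op(m,op(b,m)),  op(op(m,one),zero) = x2.
Decompose op/2: m = m,  v = op(b,m).
Delete trivial equation m = m.
Bind v := op(b,m); no other remaining equation mentions v.
Bind x2 := op(op(m,one),zero). Substituting into the earlier binding gives w := op(op(m,m),s(op(op(m,one),zero))).
MGU = { q ↦ s(1), x1 ↦ 1, w ↦ op(op(m,m),s(op(op(m,one),zero))), u ↦ s(zero), v ↦ op(b,m), x2 ↦ op(op(m,one),zero) }, so q ↦ s(1).

s(1)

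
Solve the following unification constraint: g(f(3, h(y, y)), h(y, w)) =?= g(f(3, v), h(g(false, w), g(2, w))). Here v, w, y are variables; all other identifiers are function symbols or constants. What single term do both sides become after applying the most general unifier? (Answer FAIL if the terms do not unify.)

Decompose g/2: f(3, h(y, y)) =?= f(3, v),  h(y, w) =?= h(g(false, w), g(2, w)).
Decompose f/2: 3 =?= 3,  h(y, y) =?= v.
Delete trivial equation 3 =?= 3.
Bind v := h(y, y); no other remaining equation mentions v.
Decompose h/2: y =?= g(false, w),  w =?= g(2, w).
Bind y := g(false, w); no other remaining equation mentions y. Substituting into the earlier binding gives v := h(g(false, w), g(false, w)).
Occurs check fails: w occurs in g(2, w); the equation w =?= g(2, w) has no finite solution.

FAIL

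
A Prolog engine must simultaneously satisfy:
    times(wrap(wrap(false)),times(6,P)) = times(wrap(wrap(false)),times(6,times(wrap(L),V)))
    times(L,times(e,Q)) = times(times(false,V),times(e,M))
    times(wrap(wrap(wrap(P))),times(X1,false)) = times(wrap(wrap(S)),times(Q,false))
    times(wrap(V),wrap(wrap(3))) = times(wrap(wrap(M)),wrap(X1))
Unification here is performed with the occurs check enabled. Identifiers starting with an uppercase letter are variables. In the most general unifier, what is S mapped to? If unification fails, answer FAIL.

wrap(times(wrap(times(false,wrap(wrap(3)))),wrap(wrap(3))))

Decompose times/2: wrap(wrap(false)) = wrap(wrap(false)),  times(6,P) = times(6,times(wrap(L),V)).
Delete trivial equation wrap(wrap(false)) = wrap(wrap(false)).
Decompose times/2: 6 = 6,  P = times(wrap(L),V).
Delete trivial equation 6 = 6.
Bind P := times(wrap(L),V); substituting into the one remaining equation that mentions P gives: times(wrap(wrap(wrap(times(wrap(L),V)))),times(X1,false)) = times(wrap(wrap(S)),times(Q,false)).
Decompose times/2: L = times(false,V),  times(e,Q) = times(e,M).
Bind L := times(false,V); substituting into the one remaining equation that mentions L gives: times(wrap(wrap(wrap(times(wrap(times(false,V)),V)))),times(X1,false)) = times(wrap(wrap(S)),times(Q,false)). Substituting into the earlier binding gives P := times(wrap(times(false,V)),V).
Decompose times/2: e = e,  Q = M.
Delete trivial equation e = e.
Bind Q := M; substituting into the one remaining equation that mentions Q gives: times(wrap(wrap(wrap(times(wrap(times(false,V)),V)))),times(X1,false)) = times(wrap(wrap(S)),times(M,false)).
Decompose times/2: wrap(wrap(wrap(times(wrap(times(false,V)),V)))) = wrap(wrap(S)),  times(X1,false) = times(M,false).
Decompose wrap/1: wrap(wrap(times(wrap(times(false,V)),V))) = wrap(S).
Decompose wrap/1: wrap(times(wrap(times(false,V)),V)) = S.
Bind S := wrap(times(wrap(times(false,V)),V)); no other remaining equation mentions S.
Decompose times/2: X1 = M,  false = false.
Bind X1 := M; substituting into the one remaining equation that mentions X1 gives: times(wrap(V),wrap(wrap(3))) = times(wrap(wrap(M)),wrap(M)).
Delete trivial equation false = false.
Decompose times/2: wrap(V) = wrap(wrap(M)),  wrap(wrap(3)) = wrap(M).
Decompose wrap/1: V = wrap(M).
Bind V := wrap(M); no other remaining equation mentions V. Substituting into the earlier bindings gives P := times(wrap(times(false,wrap(M))),wrap(M)), L := times(false,wrap(M)), S := wrap(times(wrap(times(false,wrap(M))),wrap(M))).
Decompose wrap/1: wrap(3) = M.
Bind M := wrap(3). Substituting into the earlier bindings gives P := times(wrap(times(false,wrap(wrap(3)))),wrap(wrap(3))), L := times(false,wrap(wrap(3))), Q := wrap(3), S := wrap(times(wrap(times(false,wrap(wrap(3)))),wrap(wrap(3)))), X1 := wrap(3), V := wrap(wrap(3)).
MGU = { P ↦ times(wrap(times(false,wrap(wrap(3)))),wrap(wrap(3))), L ↦ times(false,wrap(wrap(3))), Q ↦ wrap(3), S ↦ wrap(times(wrap(times(false,wrap(wrap(3)))),wrap(wrap(3)))), X1 ↦ wrap(3), V ↦ wrap(wrap(3)), M ↦ wrap(3) }, so S ↦ wrap(times(wrap(times(false,wrap(wrap(3)))),wrap(wrap(3)))).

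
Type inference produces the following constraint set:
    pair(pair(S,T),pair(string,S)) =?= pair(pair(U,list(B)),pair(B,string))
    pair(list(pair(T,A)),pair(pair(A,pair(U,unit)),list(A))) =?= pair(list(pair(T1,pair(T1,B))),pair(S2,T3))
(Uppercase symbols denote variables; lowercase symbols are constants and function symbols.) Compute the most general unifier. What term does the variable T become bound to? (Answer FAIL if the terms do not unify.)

Decompose pair/2: pair(S,T) =?= pair(U,list(B)),  pair(string,S) =?= pair(B,string).
Decompose pair/2: S =?= U,  T =?= list(B).
Bind S := U; substituting into the one remaining equation that mentions S gives: pair(string,U) =?= pair(B,string).
Bind T := list(B); substituting into the one remaining equation that mentions T gives: pair(list(pair(list(B),A)),pair(pair(A,pair(U,unit)),list(A))) =?= pair(list(pair(T1,pair(T1,B))),pair(S2,T3)).
Decompose pair/2: string =?= B,  U =?= string.
Bind B := string; substituting into the one remaining equation that mentions B gives: pair(list(pair(list(string),A)),pair(pair(A,pair(U,unit)),list(A))) =?= pair(list(pair(T1,pair(T1,string))),pair(S2,T3)). Substituting into the earlier binding gives T := list(string).
Bind U := string; substituting into the remaining equation gives: pair(list(pair(list(string),A)),pair(pair(A,pair(string,unit)),list(A))) =?= pair(list(pair(T1,pair(T1,string))),pair(S2,T3)). Substituting into the earlier binding gives S := string.
Decompose pair/2: list(pair(list(string),A)) =?= list(pair(T1,pair(T1,string))),  pair(pair(A,pair(string,unit)),list(A)) =?= pair(S2,T3).
Decompose list/1: pair(list(string),A) =?= pair(T1,pair(T1,string)).
Decompose pair/2: list(string) =?= T1,  A =?= pair(T1,string).
Bind T1 := list(string); substituting into the one remaining equation that mentions T1 gives: A =?= pair(list(string),string).
Bind A := pair(list(string),string); substituting into the remaining equation gives: pair(pair(pair(list(string),string),pair(string,unit)),list(pair(list(string),string))) =?= pair(S2,T3).
Decompose pair/2: pair(pair(list(string),string),pair(string,unit)) =?= S2,  list(pair(list(string),string)) =?= T3.
Bind S2 := pair(pair(list(string),string),pair(string,unit)); no other remaining equation mentions S2.
Bind T3 := list(pair(list(string),string)).
MGU = { S ↦ string, T ↦ list(string), B ↦ string, U ↦ string, T1 ↦ list(string), A ↦ pair(list(string),string), S2 ↦ pair(pair(list(string),string),pair(string,unit)), T3 ↦ list(pair(list(string),string)) }, so T ↦ list(string).

list(string)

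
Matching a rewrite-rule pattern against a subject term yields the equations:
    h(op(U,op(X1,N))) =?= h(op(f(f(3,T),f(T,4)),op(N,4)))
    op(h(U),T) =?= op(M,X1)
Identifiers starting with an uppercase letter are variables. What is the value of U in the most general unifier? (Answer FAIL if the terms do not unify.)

f(f(3,4),f(4,4))

Decompose h/1: op(U,op(X1,N)) =?= op(f(f(3,T),f(T,4)),op(N,4)).
Decompose op/2: U =?= f(f(3,T),f(T,4)),  op(X1,N) =?= op(N,4).
Bind U := f(f(3,T),f(T,4)); substituting into the one remaining equation that mentions U gives: op(h(f(f(3,T),f(T,4))),T) =?= op(M,X1).
Decompose op/2: X1 =?= N,  N =?= 4.
Bind X1 := N; substituting into the one remaining equation that mentions X1 gives: op(h(f(f(3,T),f(T,4))),T) =?= op(M,N).
Bind N := 4; substituting into the remaining equation gives: op(h(f(f(3,T),f(T,4))),T) =?= op(M,4). Substituting into the earlier binding gives X1 := 4.
Decompose op/2: h(f(f(3,T),f(T,4))) =?= M,  T =?= 4.
Bind M := h(f(f(3,T),f(T,4))); no other remaining equation mentions M.
Bind T := 4. Substituting into the earlier bindings gives U := f(f(3,4),f(4,4)), M := h(f(f(3,4),f(4,4))).
MGU = { U ↦ f(f(3,4),f(4,4)), X1 ↦ 4, N ↦ 4, M ↦ h(f(f(3,4),f(4,4))), T ↦ 4 }, so U ↦ f(f(3,4),f(4,4)).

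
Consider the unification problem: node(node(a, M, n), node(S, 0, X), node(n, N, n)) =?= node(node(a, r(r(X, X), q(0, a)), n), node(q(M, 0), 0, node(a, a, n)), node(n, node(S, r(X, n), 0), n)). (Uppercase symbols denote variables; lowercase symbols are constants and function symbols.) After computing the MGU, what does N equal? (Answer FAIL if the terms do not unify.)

node(q(r(r(node(a, a, n), node(a, a, n)), q(0, a)), 0), r(node(a, a, n), n), 0)

Decompose node/3: node(a, M, n) =?= node(a, r(r(X, X), q(0, a)), n),  node(S, 0, X) =?= node(q(M, 0), 0, node(a, a, n)),  node(n, N, n) =?= node(n, node(S, r(X, n), 0), n).
Decompose node/3: a =?= a,  M =?= r(r(X, X), q(0, a)),  n =?= n.
Delete trivial equation a =?= a.
Bind M := r(r(X, X), q(0, a)); substituting into the one remaining equation that mentions M gives: node(S, 0, X) =?= node(q(r(r(X, X), q(0, a)), 0), 0, node(a, a, n)).
Delete trivial equation n =?= n.
Decompose node/3: S =?= q(r(r(X, X), q(0, a)), 0),  0 =?= 0,  X =?= node(a, a, n).
Bind S := q(r(r(X, X), q(0, a)), 0); substituting into the one remaining equation that mentions S gives: node(n, N, n) =?= node(n, node(q(r(r(X, X), q(0, a)), 0), r(X, n), 0), n).
Delete trivial equation 0 =?= 0.
Bind X := node(a, a, n); substituting into the remaining equation gives: node(n, N, n) =?= node(n, node(q(r(r(node(a, a, n), node(a, a, n)), q(0, a)), 0), r(node(a, a, n), n), 0), n). Substituting into the earlier bindings gives M := r(r(node(a, a, n), node(a, a, n)), q(0, a)), S := q(r(r(node(a, a, n), node(a, a, n)), q(0, a)), 0).
Decompose node/3: n =?= n,  N =?= node(q(r(r(node(a, a, n), node(a, a, n)), q(0, a)), 0), r(node(a, a, n), n), 0),  n =?= n.
Delete trivial equation n =?= n.
Bind N := node(q(r(r(node(a, a, n), node(a, a, n)), q(0, a)), 0), r(node(a, a, n), n), 0); no other remaining equation mentions N.
Delete trivial equation n =?= n.
MGU = { M ↦ r(r(node(a, a, n), node(a, a, n)), q(0, a)), S ↦ q(r(r(node(a, a, n), node(a, a, n)), q(0, a)), 0), X ↦ node(a, a, n), N ↦ node(q(r(r(node(a, a, n), node(a, a, n)), q(0, a)), 0), r(node(a, a, n), n), 0) }, so N ↦ node(q(r(r(node(a, a, n), node(a, a, n)), q(0, a)), 0), r(node(a, a, n), n), 0).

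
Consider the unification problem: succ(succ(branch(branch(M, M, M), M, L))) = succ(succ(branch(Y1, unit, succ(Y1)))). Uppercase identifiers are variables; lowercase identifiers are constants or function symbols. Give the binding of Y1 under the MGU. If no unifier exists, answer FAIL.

branch(unit, unit, unit)

Decompose succ/1: succ(branch(branch(M, M, M), M, L)) = succ(branch(Y1, unit, succ(Y1))).
Decompose succ/1: branch(branch(M, M, M), M, L) = branch(Y1, unit, succ(Y1)).
Decompose branch/3: branch(M, M, M) = Y1,  M = unit,  L = succ(Y1).
Bind Y1 := branch(M, M, M); substituting into the one remaining equation that mentions Y1 gives: L = succ(branch(M, M, M)).
Bind M := unit; substituting into the remaining equation gives: L = succ(branch(unit, unit, unit)). Substituting into the earlier binding gives Y1 := branch(unit, unit, unit).
Bind L := succ(branch(unit, unit, unit)).
MGU = { Y1 -> branch(unit, unit, unit), M -> unit, L -> succ(branch(unit, unit, unit)) }, so Y1 -> branch(unit, unit, unit).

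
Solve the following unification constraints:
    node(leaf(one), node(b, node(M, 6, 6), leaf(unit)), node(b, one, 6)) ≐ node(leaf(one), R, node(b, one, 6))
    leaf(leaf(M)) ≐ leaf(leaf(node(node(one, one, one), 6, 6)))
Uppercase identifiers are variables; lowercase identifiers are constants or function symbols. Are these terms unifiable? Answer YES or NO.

Decompose node/3: leaf(one) ≐ leaf(one),  node(b, node(M, 6, 6), leaf(unit)) ≐ R,  node(b, one, 6) ≐ node(b, one, 6).
Delete trivial equation leaf(one) ≐ leaf(one).
Bind R := node(b, node(M, 6, 6), leaf(unit)); no other remaining equation mentions R.
Delete trivial equation node(b, one, 6) ≐ node(b, one, 6).
Decompose leaf/1: leaf(M) ≐ leaf(node(node(one, one, one), 6, 6)).
Decompose leaf/1: M ≐ node(node(one, one, one), 6, 6).
Bind M := node(node(one, one, one), 6, 6). Substituting into the earlier binding gives R := node(b, node(node(node(one, one, one), 6, 6), 6, 6), leaf(unit)).
No equations remain and no clash or occurs-check failure arose, so a unifier exists.

YES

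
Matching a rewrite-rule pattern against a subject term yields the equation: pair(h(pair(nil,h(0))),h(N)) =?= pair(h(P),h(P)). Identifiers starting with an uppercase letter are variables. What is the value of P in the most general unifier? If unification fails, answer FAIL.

Decompose pair/2: h(pair(nil,h(0))) =?= h(P),  h(N) =?= h(P).
Decompose h/1: pair(nil,h(0)) =?= P.
Bind P := pair(nil,h(0)); substituting into the remaining equation gives: h(N) =?= h(pair(nil,h(0))).
Decompose h/1: N =?= pair(nil,h(0)).
Bind N := pair(nil,h(0)).
MGU = { P ↦ pair(nil,h(0)), N ↦ pair(nil,h(0)) }, so P ↦ pair(nil,h(0)).

pair(nil,h(0))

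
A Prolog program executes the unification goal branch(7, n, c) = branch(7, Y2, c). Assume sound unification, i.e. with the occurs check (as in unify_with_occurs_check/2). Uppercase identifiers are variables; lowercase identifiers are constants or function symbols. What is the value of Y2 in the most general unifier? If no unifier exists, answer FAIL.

n

Decompose branch/3: 7 = 7,  n = Y2,  c = c.
Delete trivial equation 7 = 7.
Bind Y2 := n; no other remaining equation mentions Y2.
Delete trivial equation c = c.
MGU = { Y2 = n }, so Y2 = n.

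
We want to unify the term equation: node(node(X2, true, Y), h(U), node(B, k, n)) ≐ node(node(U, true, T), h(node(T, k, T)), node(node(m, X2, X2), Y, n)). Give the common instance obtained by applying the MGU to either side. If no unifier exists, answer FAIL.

Decompose node/3: node(X2, true, Y) ≐ node(U, true, T),  h(U) ≐ h(node(T, k, T)),  node(B, k, n) ≐ node(node(m, X2, X2), Y, n).
Decompose node/3: X2 ≐ U,  true ≐ true,  Y ≐ T.
Bind X2 := U; substituting into the one remaining equation that mentions X2 gives: node(B, k, n) ≐ node(node(m, U, U), Y, n).
Delete trivial equation true ≐ true.
Bind Y := T; substituting into the one remaining equation that mentions Y gives: node(B, k, n) ≐ node(node(m, U, U), T, n).
Decompose h/1: U ≐ node(T, k, T).
Bind U := node(T, k, T); substituting into the remaining equation gives: node(B, k, n) ≐ node(node(m, node(T, k, T), node(T, k, T)), T, n). Substituting into the earlier binding gives X2 := node(T, k, T).
Decompose node/3: B ≐ node(m, node(T, k, T), node(T, k, T)),  k ≐ T,  n ≐ n.
Bind B := node(m, node(T, k, T), node(T, k, T)); no other remaining equation mentions B.
Bind T := k; no other remaining equation mentions T. Substituting into the earlier bindings gives X2 := node(k, k, k), Y := k, U := node(k, k, k), B := node(m, node(k, k, k), node(k, k, k)).
Delete trivial equation n ≐ n.
Applying the MGU to either side gives node(node(node(k, k, k), true, k), h(node(k, k, k)), node(node(m, node(k, k, k), node(k, k, k)), k, n)).

node(node(node(k, k, k), true, k), h(node(k, k, k)), node(node(m, node(k, k, k), node(k, k, k)), k, n))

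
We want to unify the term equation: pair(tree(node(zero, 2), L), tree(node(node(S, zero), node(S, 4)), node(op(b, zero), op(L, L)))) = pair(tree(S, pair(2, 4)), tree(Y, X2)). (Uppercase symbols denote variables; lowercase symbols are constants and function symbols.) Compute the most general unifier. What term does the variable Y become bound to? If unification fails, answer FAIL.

Decompose pair/2: tree(node(zero, 2), L) = tree(S, pair(2, 4)),  tree(node(node(S, zero), node(S, 4)), node(op(b, zero), op(L, L))) = tree(Y, X2).
Decompose tree/2: node(zero, 2) = S,  L = pair(2, 4).
Bind S := node(zero, 2); substituting into the one remaining equation that mentions S gives: tree(node(node(node(zero, 2), zero), node(node(zero, 2), 4)), node(op(b, zero), op(L, L))) = tree(Y, X2).
Bind L := pair(2, 4); substituting into the remaining equation gives: tree(node(node(node(zero, 2), zero), node(node(zero, 2), 4)), node(op(b, zero), op(pair(2, 4), pair(2, 4)))) = tree(Y, X2).
Decompose tree/2: node(node(node(zero, 2), zero), node(node(zero, 2), 4)) = Y,  node(op(b, zero), op(pair(2, 4), pair(2, 4))) = X2.
Bind Y := node(node(node(zero, 2), zero), node(node(zero, 2), 4)); no other remaining equation mentions Y.
Bind X2 := node(op(b, zero), op(pair(2, 4), pair(2, 4))).
MGU = { S := node(zero, 2), L := pair(2, 4), Y := node(node(node(zero, 2), zero), node(node(zero, 2), 4)), X2 := node(op(b, zero), op(pair(2, 4), pair(2, 4))) }, so Y := node(node(node(zero, 2), zero), node(node(zero, 2), 4)).

node(node(node(zero, 2), zero), node(node(zero, 2), 4))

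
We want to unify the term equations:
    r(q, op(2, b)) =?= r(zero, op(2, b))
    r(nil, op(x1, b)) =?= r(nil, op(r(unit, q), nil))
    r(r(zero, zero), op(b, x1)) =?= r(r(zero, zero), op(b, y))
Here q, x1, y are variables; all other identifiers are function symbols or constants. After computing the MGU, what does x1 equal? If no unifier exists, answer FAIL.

Decompose r/2: q =?= zero,  op(2, b) =?= op(2, b).
Bind q := zero; substituting into the one remaining equation that mentions q gives: r(nil, op(x1, b)) =?= r(nil, op(r(unit, zero), nil)).
Delete trivial equation op(2, b) =?= op(2, b).
Decompose r/2: nil =?= nil,  op(x1, b) =?= op(r(unit, zero), nil).
Delete trivial equation nil =?= nil.
Decompose op/2: x1 =?= r(unit, zero),  b =?= nil.
Bind x1 := r(unit, zero); substituting into the one remaining equation that mentions x1 gives: r(r(zero, zero), op(b, r(unit, zero))) =?= r(r(zero, zero), op(b, y)).
Clash: constants b and nil differ; no unifier exists.

FAIL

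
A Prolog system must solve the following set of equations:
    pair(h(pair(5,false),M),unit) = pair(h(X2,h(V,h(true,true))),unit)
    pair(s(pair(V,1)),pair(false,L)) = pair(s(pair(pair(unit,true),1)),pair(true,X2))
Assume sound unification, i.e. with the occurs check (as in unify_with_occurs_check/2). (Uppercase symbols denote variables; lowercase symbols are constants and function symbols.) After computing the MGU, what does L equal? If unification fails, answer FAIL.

FAIL

Decompose pair/2: h(pair(5,false),M) = h(X2,h(V,h(true,true))),  unit = unit.
Decompose h/2: pair(5,false) = X2,  M = h(V,h(true,true)).
Bind X2 := pair(5,false); substituting into the one remaining equation that mentions X2 gives: pair(s(pair(V,1)),pair(false,L)) = pair(s(pair(pair(unit,true),1)),pair(true,pair(5,false))).
Bind M := h(V,h(true,true)); no other remaining equation mentions M.
Delete trivial equation unit = unit.
Decompose pair/2: s(pair(V,1)) = s(pair(pair(unit,true),1)),  pair(false,L) = pair(true,pair(5,false)).
Decompose s/1: pair(V,1) = pair(pair(unit,true),1).
Decompose pair/2: V = pair(unit,true),  1 = 1.
Bind V := pair(unit,true); no other remaining equation mentions V. Substituting into the earlier binding gives M := h(pair(unit,true),h(true,true)).
Delete trivial equation 1 = 1.
Decompose pair/2: false = true,  L = pair(5,false).
Clash: constants false and true differ; no unifier exists.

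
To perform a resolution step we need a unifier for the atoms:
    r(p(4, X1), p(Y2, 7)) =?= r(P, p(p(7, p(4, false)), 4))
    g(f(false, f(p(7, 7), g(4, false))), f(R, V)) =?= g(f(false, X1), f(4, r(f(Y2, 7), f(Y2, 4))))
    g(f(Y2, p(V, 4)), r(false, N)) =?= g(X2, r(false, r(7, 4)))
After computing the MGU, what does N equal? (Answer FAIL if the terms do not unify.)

Decompose r/2: p(4, X1) =?= P,  p(Y2, 7) =?= p(p(7, p(4, false)), 4).
Bind P := p(4, X1); no other remaining equation mentions P.
Decompose p/2: Y2 =?= p(7, p(4, false)),  7 =?= 4.
Bind Y2 := p(7, p(4, false)); substituting into the 2 remaining equations that mention Y2 gives: g(f(false, f(p(7, 7), g(4, false))), f(R, V)) =?= g(f(false, X1), f(4, r(f(p(7, p(4, false)), 7), f(p(7, p(4, false)), 4)))),  g(f(p(7, p(4, false)), p(V, 4)), r(false, N)) =?= g(X2, r(false, r(7, 4))).
Clash: constants 7 and 4 differ; no unifier exists.

FAIL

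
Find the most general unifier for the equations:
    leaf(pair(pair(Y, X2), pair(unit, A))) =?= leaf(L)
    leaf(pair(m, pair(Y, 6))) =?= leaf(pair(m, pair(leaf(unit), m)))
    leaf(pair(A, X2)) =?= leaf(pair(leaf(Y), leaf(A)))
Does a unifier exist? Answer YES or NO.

NO

Decompose leaf/1: pair(pair(Y, X2), pair(unit, A)) =?= L.
Bind L := pair(pair(Y, X2), pair(unit, A)); no other remaining equation mentions L.
Decompose leaf/1: pair(m, pair(Y, 6)) =?= pair(m, pair(leaf(unit), m)).
Decompose pair/2: m =?= m,  pair(Y, 6) =?= pair(leaf(unit), m).
Delete trivial equation m =?= m.
Decompose pair/2: Y =?= leaf(unit),  6 =?= m.
Bind Y := leaf(unit); substituting into the one remaining equation that mentions Y gives: leaf(pair(A, X2)) =?= leaf(pair(leaf(leaf(unit)), leaf(A))). Substituting into the earlier binding gives L := pair(pair(leaf(unit), X2), pair(unit, A)).
Clash: constants 6 and m differ; no unifier exists.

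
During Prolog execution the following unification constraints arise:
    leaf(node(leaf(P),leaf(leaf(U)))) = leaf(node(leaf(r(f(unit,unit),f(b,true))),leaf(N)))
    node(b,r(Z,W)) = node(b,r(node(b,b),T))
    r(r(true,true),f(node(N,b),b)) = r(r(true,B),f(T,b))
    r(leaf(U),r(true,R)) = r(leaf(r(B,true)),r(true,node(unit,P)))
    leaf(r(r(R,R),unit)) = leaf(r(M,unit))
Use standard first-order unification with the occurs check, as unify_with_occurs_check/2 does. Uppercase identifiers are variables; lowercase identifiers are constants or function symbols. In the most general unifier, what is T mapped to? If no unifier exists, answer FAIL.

Decompose leaf/1: node(leaf(P),leaf(leaf(U))) = node(leaf(r(f(unit,unit),f(b,true))),leaf(N)).
Decompose node/2: leaf(P) = leaf(r(f(unit,unit),f(b,true))),  leaf(leaf(U)) = leaf(N).
Decompose leaf/1: P = r(f(unit,unit),f(b,true)).
Bind P := r(f(unit,unit),f(b,true)); substituting into the one remaining equation that mentions P gives: r(leaf(U),r(true,R)) = r(leaf(r(B,true)),r(true,node(unit,r(f(unit,unit),f(b,true))))).
Decompose leaf/1: leaf(U) = N.
Bind N := leaf(U); substituting into the one remaining equation that mentions N gives: r(r(true,true),f(node(leaf(U),b),b)) = r(r(true,B),f(T,b)).
Decompose node/2: b = b,  r(Z,W) = r(node(b,b),T).
Delete trivial equation b = b.
Decompose r/2: Z = node(b,b),  W = T.
Bind Z := node(b,b); no other remaining equation mentions Z.
Bind W := T; no other remaining equation mentions W.
Decompose r/2: r(true,true) = r(true,B),  f(node(leaf(U),b),b) = f(T,b).
Decompose r/2: true = true,  true = B.
Delete trivial equation true = true.
Bind B := true; substituting into the one remaining equation that mentions B gives: r(leaf(U),r(true,R)) = r(leaf(r(true,true)),r(true,node(unit,r(f(unit,unit),f(b,true))))).
Decompose f/2: node(leaf(U),b) = T,  b = b.
Bind T := node(leaf(U),b); no other remaining equation mentions T. Substituting into the earlier binding gives W := node(leaf(U),b).
Delete trivial equation b = b.
Decompose r/2: leaf(U) = leaf(r(true,true)),  r(true,R) = r(true,node(unit,r(f(unit,unit),f(b,true)))).
Decompose leaf/1: U = r(true,true).
Bind U := r(true,true); no other remaining equation mentions U. Substituting into the earlier bindings gives N := leaf(r(true,true)), W := node(leaf(r(true,true)),b), T := node(leaf(r(true,true)),b).
Decompose r/2: true = true,  R = node(unit,r(f(unit,unit),f(b,true))).
Delete trivial equation true = true.
Bind R := node(unit,r(f(unit,unit),f(b,true))); substituting into the remaining equation gives: leaf(r(r(node(unit,r(f(unit,unit),f(b,true))),node(unit,r(f(unit,unit),f(b,true)))),unit)) = leaf(r(M,unit)).
Decompose leaf/1: r(r(node(unit,r(f(unit,unit),f(b,true))),node(unit,r(f(unit,unit),f(b,true)))),unit) = r(M,unit).
Decompose r/2: r(node(unit,r(f(unit,unit),f(b,true))),node(unit,r(f(unit,unit),f(b,true)))) = M,  unit = unit.
Bind M := r(node(unit,r(f(unit,unit),f(b,true))),node(unit,r(f(unit,unit),f(b,true)))); no other remaining equation mentions M.
Delete trivial equation unit = unit.
MGU = { P = r(f(unit,unit),f(b,true)), N = leaf(r(true,true)), Z = node(b,b), W = node(leaf(r(true,true)),b), B = true, T = node(leaf(r(true,true)),b), U = r(true,true), R = node(unit,r(f(unit,unit),f(b,true))), M = r(node(unit,r(f(unit,unit),f(b,true))),node(unit,r(f(unit,unit),f(b,true)))) }, so T = node(leaf(r(true,true)),b).

node(leaf(r(true,true)),b)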